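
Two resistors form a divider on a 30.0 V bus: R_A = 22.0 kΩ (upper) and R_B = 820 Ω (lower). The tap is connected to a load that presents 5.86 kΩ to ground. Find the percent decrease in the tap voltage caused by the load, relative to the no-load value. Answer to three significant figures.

Unloaded V = 30.0 × 820/22820 = 1.0780 V.
Loaded: R_B‖R_L = 719.3 Ω, giving V = 30.0 × 719.3/22720 = 0.94986 V.
Drop = (1.0780 − 0.94986) / 1.0780 = 11.9 %.

11.9 %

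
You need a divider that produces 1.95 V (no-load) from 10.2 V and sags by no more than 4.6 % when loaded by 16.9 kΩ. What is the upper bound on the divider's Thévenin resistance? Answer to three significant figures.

R_th ≤ 815 Ω

Loading drop = R_th/(R_th + R_L) ≤ 0.0460, so R_th ≤ R_L · ε/(1−ε) = 16.9 kΩ × 0.0460/0.9540 = 815 Ω.
(Any R1, R2 with R2/(R1+R2) = 0.191 and R1‖R2 ≤ 815 Ω will meet the spec.)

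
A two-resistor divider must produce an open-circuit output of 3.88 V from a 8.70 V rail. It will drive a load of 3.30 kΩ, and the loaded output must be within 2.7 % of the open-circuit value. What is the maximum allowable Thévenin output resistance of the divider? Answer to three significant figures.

R_th ≤ 91.6 Ω

Loading drop = R_th/(R_th + R_L) ≤ 0.0270, so R_th ≤ R_L · ε/(1−ε) = 3.30 kΩ × 0.0270/0.9730 = 91.6 Ω.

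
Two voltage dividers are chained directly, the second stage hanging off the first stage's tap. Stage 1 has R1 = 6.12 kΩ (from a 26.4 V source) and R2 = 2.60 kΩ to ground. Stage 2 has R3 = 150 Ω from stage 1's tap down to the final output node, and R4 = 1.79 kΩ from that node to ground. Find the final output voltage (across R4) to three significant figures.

V_out ≈ 3.74 V

Stage 2 presents R3+R4 = 1940 Ω as a load on stage 1's tap.
Stage 1's lower leg becomes R2‖(R3+R4) = 1111 Ω, so V_mid = 26.4 × 1111/7231 = 4.056 V.
Stage 2 is itself unloaded: V_out = V_mid × R4/(R3+R4) = 4.056 × 1790/1940 = 3.74 V.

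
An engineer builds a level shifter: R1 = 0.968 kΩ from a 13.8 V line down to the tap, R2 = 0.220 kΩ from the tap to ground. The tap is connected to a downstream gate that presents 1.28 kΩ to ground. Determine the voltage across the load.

The load sits in parallel with R2: R2‖R_L = (220 × 1280) / (220 + 1280) = 187.7 Ω.
V_out = 13.8 × 187.7 / (968 + 187.7) = 13.8 × 187.7/1156 = 2.24 V.

V_out ≈ 2.24 V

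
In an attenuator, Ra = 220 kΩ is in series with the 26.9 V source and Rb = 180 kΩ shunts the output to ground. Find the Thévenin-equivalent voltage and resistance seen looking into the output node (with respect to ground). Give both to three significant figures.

V_th = 12.1 V, R_th = 99.0 kΩ

V_th is the open-circuit tap voltage: 26.9 × 180/(220 + 180) = 12.1 V.
With the supply zeroed, Ra and Rb appear in parallel from the tap: R_th = Ra‖Rb = (220 × 180)/400.0 = 99.0 kΩ.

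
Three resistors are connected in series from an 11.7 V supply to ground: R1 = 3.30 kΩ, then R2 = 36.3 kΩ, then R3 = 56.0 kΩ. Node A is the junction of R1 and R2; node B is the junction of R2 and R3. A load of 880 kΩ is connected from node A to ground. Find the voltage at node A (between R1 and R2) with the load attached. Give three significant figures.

Below node A the series string R2+R3 = 92.30 kΩ sits in parallel with the 880 kΩ load: 83.54 kΩ.
V_A = 11.7 × 83.54/(3.30 + 83.54) = 11.3 V.

V ≈ 11.3 V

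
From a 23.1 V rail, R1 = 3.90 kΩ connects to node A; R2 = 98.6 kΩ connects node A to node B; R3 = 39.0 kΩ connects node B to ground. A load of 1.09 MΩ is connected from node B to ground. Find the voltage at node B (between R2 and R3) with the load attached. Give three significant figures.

At node B, R3 is in parallel with the load: R3‖R_L = 37.65 kΩ.
Below node A the resistance is R2 + (R3‖R_L) = 136.3 kΩ, so V_A = 23.1 × 136.3/140.2 = 22.46 V.
Then V_B = V_A × (R3‖R_L)/(R2 + R3‖R_L) = 22.46 × 37.65/136.3 = 6.21 V.

V ≈ 6.21 V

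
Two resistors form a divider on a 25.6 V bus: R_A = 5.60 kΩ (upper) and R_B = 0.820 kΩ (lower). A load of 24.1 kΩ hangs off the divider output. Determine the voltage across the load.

V_out ≈ 3.18 V

The load sits in parallel with R_B: R_B‖R_L = (820 × 24100) / (820 + 24100) = 793.0 Ω.
V_out = 25.6 × 793.0 / (5600 + 793.0) = 25.6 × 793.0/6393 = 3.18 V.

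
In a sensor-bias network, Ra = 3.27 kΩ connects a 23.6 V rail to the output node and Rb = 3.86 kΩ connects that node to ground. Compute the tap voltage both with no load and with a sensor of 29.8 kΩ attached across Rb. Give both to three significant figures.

Open-circuit: V = 23.6 × 3.86/(3.27 + 3.86) = 12.8 V.
With the load, Rb becomes Rb‖R_L = 3.417 kΩ, so V = 23.6 × 3.417/6.687 = 12.1 V.

Unloaded: 12.8 V; loaded: 12.1 V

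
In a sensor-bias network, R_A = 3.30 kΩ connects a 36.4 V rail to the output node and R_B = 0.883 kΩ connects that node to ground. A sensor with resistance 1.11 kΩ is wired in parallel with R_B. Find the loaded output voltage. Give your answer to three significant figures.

The load sits in parallel with R_B: R_B‖R_L = (883 × 1110) / (883 + 1110) = 491.8 Ω.
V_out = 36.4 × 491.8 / (3300 + 491.8) = 36.4 × 491.8/3792 = 4.72 V.
(Unloaded it would have been 7.68 V.)

V_out ≈ 4.72 V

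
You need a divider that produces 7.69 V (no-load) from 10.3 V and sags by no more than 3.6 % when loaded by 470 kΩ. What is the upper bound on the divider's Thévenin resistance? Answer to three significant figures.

R_th ≤ 17.6 kΩ

Loading drop = R_th/(R_th + R_L) ≤ 0.0360, so R_th ≤ R_L · ε/(1−ε) = 470 kΩ × 0.0360/0.9640 = 17.6 kΩ.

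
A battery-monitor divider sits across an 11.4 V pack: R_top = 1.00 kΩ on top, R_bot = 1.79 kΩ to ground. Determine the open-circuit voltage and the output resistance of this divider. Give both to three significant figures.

V_th = 7.31 V, R_th = 642 Ω

V_th is the open-circuit tap voltage: 11.4 × 1.79/(1.00 + 1.79) = 7.31 V.
With the supply zeroed, R_top and R_bot appear in parallel from the tap: R_th = R_top‖R_bot = (1.00 × 1.79)/2.790 = 642 Ω.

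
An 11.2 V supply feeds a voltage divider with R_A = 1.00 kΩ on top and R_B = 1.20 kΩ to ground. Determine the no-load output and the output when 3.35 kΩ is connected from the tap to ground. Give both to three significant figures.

Unloaded: 6.11 V; loaded: 5.25 V

Open-circuit: V = 11.2 × 1.20/(1.00 + 1.20) = 6.11 V.
With the load, R_B becomes R_B‖R_L = 0.8835 kΩ, so V = 11.2 × 0.8835/1.884 = 5.25 V.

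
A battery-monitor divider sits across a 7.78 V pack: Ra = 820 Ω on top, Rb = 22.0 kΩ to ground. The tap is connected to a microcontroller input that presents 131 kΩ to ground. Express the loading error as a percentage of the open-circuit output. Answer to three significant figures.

0.600 %

The divider's output (Thévenin) resistance is Ra‖Rb = 790.5 Ω.
Fractional drop under load = R_th/(R_th + R_L) = 790.5 / (790.5 + 131000) = 0.005998.
So the output falls by 0.600 %.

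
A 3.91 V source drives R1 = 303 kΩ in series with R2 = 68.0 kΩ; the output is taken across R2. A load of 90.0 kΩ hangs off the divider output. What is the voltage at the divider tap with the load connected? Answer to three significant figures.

The load sits in parallel with R2: R2‖R_L = (68.0 × 90.0) / (68.0 + 90.0) = 38.73 kΩ.
V_out = 3.91 × 38.73 / (303 + 38.73) = 3.91 × 38.73/341.7 = 0.443 V.

V_out ≈ 0.443 V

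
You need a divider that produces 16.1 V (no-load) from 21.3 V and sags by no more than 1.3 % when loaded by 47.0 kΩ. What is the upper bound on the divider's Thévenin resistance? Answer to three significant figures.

R_th ≤ 619 Ω

Loading drop = R_th/(R_th + R_L) ≤ 0.0130, so R_th ≤ R_L · ε/(1−ε) = 47.0 kΩ × 0.0130/0.9870 = 619 Ω.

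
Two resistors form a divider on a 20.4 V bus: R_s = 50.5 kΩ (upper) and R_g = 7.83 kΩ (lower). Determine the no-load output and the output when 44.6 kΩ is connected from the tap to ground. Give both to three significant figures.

Unloaded: 2.74 V; loaded: 2.38 V

Open-circuit: V = 20.4 × 7.83/(50.5 + 7.83) = 2.74 V.
With the load, R_g becomes R_g‖R_L = 6.661 kΩ, so V = 20.4 × 6.661/57.16 = 2.38 V.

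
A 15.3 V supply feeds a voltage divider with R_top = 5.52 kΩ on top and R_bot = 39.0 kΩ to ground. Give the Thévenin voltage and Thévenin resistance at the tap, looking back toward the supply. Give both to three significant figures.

V_th = 13.4 V, R_th = 4.84 kΩ

V_th is the open-circuit tap voltage: 15.3 × 39.0/(5.52 + 39.0) = 13.4 V.
With the supply zeroed, R_top and R_bot appear in parallel from the tap: R_th = R_top‖R_bot = (5.52 × 39.0)/44.52 = 4.84 kΩ.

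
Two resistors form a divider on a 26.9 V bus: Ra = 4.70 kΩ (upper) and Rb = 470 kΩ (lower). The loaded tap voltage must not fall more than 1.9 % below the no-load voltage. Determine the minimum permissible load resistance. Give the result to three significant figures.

Output resistance R_th = Ra‖Rb = (4.70 × 470)/474.7 = 4.653 kΩ.
The fractional drop is R_th/(R_th + R_L); requiring this ≤ 0.0190 gives R_L ≥ R_th(1/0.0190 − 1) = 4.653 × 51.63 = 240 kΩ.

R_L(min) ≈ 240 kΩ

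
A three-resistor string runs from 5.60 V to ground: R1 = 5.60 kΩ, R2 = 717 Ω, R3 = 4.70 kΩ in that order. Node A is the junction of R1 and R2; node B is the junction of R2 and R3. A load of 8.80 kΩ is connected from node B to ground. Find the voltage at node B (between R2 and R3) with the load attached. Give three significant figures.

V ≈ 1.83 V

At node B, R3 is in parallel with the load: R3‖R_L = 3064 Ω.
Below node A the resistance is R2 + (R3‖R_L) = 3781 Ω, so V_A = 5.60 × 3781/9381 = 2.257 V.
Then V_B = V_A × (R3‖R_L)/(R2 + R3‖R_L) = 2.257 × 3064/3781 = 1.83 V.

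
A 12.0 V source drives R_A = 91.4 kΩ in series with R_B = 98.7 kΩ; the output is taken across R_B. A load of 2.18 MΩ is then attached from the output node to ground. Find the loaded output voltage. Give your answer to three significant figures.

V_out ≈ 6.10 V

The load sits in parallel with R_B: R_B‖R_L = (98.7 × 2180) / (98.7 + 2180) = 94.42 kΩ.
V_out = 12.0 × 94.42 / (91.4 + 94.42) = 12.0 × 94.42/185.8 = 6.10 V.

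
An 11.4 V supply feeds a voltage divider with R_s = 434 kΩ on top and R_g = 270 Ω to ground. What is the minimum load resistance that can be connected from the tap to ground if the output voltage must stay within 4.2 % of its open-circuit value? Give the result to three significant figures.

Output resistance R_th = R_s‖R_g = (434000 × 270)/434300 = 269.8 Ω.
The fractional drop is R_th/(R_th + R_L); requiring this ≤ 0.0420 gives R_L ≥ R_th(1/0.0420 − 1) = 269.8 × 22.81 = 6.15 kΩ.

R_L(min) ≈ 6.15 kΩ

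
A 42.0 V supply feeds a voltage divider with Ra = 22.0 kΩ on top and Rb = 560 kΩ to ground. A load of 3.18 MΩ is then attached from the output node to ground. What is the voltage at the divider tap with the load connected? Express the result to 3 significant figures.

The load sits in parallel with Rb: Rb‖R_L = (560 × 3180) / (560 + 3180) = 476.1 kΩ.
V_out = 42.0 × 476.1 / (22.0 + 476.1) = 42.0 × 476.1/498.1 = 40.1 V.

V_out ≈ 40.1 V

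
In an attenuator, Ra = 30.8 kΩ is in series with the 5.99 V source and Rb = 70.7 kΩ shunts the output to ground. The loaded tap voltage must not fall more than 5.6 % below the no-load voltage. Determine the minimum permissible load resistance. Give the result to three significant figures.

Output resistance R_th = Ra‖Rb = (30.8 × 70.7)/101.5 = 21.45 kΩ.
The fractional drop is R_th/(R_th + R_L); requiring this ≤ 0.0560 gives R_L ≥ R_th(1/0.0560 − 1) = 21.45 × 16.86 = 362 kΩ.

R_L(min) ≈ 362 kΩ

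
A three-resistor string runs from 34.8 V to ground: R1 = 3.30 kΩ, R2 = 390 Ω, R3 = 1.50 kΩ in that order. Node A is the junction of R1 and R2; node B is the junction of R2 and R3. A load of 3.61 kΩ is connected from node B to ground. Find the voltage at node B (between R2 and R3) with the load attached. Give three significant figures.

V ≈ 7.76 V

At node B, R3 is in parallel with the load: R3‖R_L = 1060 Ω.
Below node A the resistance is R2 + (R3‖R_L) = 1450 Ω, so V_A = 34.8 × 1450/4750 = 10.62 V.
Then V_B = V_A × (R3‖R_L)/(R2 + R3‖R_L) = 10.62 × 1060/1450 = 7.76 V.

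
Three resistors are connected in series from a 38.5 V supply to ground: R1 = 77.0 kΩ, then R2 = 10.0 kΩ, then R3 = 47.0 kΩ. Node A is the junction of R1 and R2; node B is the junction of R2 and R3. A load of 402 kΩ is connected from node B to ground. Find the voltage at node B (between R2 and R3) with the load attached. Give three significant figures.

At node B, R3 is in parallel with the load: R3‖R_L = 42.08 kΩ.
Below node A the resistance is R2 + (R3‖R_L) = 52.08 kΩ, so V_A = 38.5 × 52.08/129.1 = 15.53 V.
Then V_B = V_A × (R3‖R_L)/(R2 + R3‖R_L) = 15.53 × 42.08/52.08 = 12.6 V.

V ≈ 12.6 V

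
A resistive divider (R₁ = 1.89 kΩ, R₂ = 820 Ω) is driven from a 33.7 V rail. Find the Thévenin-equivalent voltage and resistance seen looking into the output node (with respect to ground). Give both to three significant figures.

V_th = 10.2 V, R_th = 572 Ω

V_th is the open-circuit tap voltage: 33.7 × 820/(1890 + 820) = 10.2 V.
With the supply zeroed, R₁ and R₂ appear in parallel from the tap: R_th = R₁‖R₂ = (1890 × 820)/2710 = 572 Ω.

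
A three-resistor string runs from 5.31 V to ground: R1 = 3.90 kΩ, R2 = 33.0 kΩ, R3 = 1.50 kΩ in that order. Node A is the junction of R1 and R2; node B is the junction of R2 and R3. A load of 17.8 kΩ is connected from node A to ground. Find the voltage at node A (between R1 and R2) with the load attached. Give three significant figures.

Below node A the series string R2+R3 = 34.50 kΩ sits in parallel with the 17.8 kΩ load: 11.74 kΩ.
V_A = 5.31 × 11.74/(3.90 + 11.74) = 3.99 V.

V ≈ 3.99 V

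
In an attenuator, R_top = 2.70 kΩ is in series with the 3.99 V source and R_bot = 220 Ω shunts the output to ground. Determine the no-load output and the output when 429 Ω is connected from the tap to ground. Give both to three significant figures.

Unloaded: 0.301 V; loaded: 0.204 V

Open-circuit: V = 3.99 × 220/(2700 + 220) = 0.301 V.
With the load, R_bot becomes R_bot‖R_L = 145.4 Ω, so V = 3.99 × 145.4/2845 = 0.204 V.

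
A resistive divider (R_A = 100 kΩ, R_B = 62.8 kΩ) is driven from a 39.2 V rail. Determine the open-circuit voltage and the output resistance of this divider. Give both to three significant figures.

V_th is the open-circuit tap voltage: 39.2 × 62.8/(100 + 62.8) = 15.1 V.
With the supply zeroed, R_A and R_B appear in parallel from the tap: R_th = R_A‖R_B = (100 × 62.8)/162.8 = 38.6 kΩ.

V_th = 15.1 V, R_th = 38.6 kΩ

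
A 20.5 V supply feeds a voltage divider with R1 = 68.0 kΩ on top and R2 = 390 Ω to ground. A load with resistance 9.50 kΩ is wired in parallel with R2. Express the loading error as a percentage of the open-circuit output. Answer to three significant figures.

3.92 %

The divider's output (Thévenin) resistance is R1‖R2 = 387.8 Ω.
Fractional drop under load = R_th/(R_th + R_L) = 387.8 / (387.8 + 9500) = 0.03922.
So the output falls by 3.92 %.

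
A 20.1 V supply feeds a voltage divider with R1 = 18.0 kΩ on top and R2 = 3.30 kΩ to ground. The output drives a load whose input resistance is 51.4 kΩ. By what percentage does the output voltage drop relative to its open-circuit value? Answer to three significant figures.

5.15 %

The divider's output (Thévenin) resistance is R1‖R2 = 2.789 kΩ.
Fractional drop under load = R_th/(R_th + R_L) = 2.789 / (2.789 + 51.4) = 0.05146.
So the output falls by 5.15 %.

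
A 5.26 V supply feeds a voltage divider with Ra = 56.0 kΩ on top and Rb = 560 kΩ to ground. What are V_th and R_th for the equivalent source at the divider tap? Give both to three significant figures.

V_th is the open-circuit tap voltage: 5.26 × 560/(56.0 + 560) = 4.78 V.
With the supply zeroed, Ra and Rb appear in parallel from the tap: R_th = Ra‖Rb = (56.0 × 560)/616.0 = 50.9 kΩ.

V_th = 4.78 V, R_th = 50.9 kΩ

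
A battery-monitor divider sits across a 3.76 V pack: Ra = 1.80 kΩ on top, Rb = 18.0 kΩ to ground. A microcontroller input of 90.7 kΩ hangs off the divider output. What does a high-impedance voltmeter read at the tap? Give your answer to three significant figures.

The load sits in parallel with Rb: Rb‖R_L = (18.0 × 90.7) / (18.0 + 90.7) = 15.02 kΩ.
V_out = 3.76 × 15.02 / (1.80 + 15.02) = 3.76 × 15.02/16.82 = 3.36 V.

V_out ≈ 3.36 V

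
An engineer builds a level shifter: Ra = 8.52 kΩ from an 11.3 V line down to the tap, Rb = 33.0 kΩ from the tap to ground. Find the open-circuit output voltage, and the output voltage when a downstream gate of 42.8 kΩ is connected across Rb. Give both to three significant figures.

Open-circuit: V = 11.3 × 33.0/(8.52 + 33.0) = 8.98 V.
With the load, Rb becomes Rb‖R_L = 18.63 kΩ, so V = 11.3 × 18.63/27.15 = 7.75 V.

Unloaded: 8.98 V; loaded: 7.75 V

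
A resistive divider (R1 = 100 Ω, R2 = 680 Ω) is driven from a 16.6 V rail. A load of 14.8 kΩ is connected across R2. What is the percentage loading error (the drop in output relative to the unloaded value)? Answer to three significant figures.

The divider's output (Thévenin) resistance is R1‖R2 = 87.18 Ω.
Fractional drop under load = R_th/(R_th + R_L) = 87.18 / (87.18 + 14800) = 0.005856.
So the output falls by 0.586 %.

0.586 %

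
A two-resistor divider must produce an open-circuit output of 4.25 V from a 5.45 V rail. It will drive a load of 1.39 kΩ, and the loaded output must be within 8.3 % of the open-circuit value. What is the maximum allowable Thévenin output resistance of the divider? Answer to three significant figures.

R_th ≤ 126 Ω

Loading drop = R_th/(R_th + R_L) ≤ 0.0830, so R_th ≤ R_L · ε/(1−ε) = 1.39 kΩ × 0.0830/0.9170 = 126 Ω.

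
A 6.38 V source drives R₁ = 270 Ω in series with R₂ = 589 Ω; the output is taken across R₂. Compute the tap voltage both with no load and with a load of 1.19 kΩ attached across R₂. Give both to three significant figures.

Unloaded: 4.37 V; loaded: 3.79 V

Open-circuit: V = 6.38 × 589/(270 + 589) = 4.37 V.
With the load, R₂ becomes R₂‖R_L = 394.0 Ω, so V = 6.38 × 394.0/664.0 = 3.79 V.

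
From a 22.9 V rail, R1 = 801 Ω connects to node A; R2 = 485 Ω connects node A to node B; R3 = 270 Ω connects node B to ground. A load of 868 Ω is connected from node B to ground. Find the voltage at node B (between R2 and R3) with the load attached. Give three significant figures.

At node B, R3 is in parallel with the load: R3‖R_L = 205.9 Ω.
Below node A the resistance is R2 + (R3‖R_L) = 690.9 Ω, so V_A = 22.9 × 690.9/1492 = 10.61 V.
Then V_B = V_A × (R3‖R_L)/(R2 + R3‖R_L) = 10.61 × 205.9/690.9 = 3.16 V.

V ≈ 3.16 V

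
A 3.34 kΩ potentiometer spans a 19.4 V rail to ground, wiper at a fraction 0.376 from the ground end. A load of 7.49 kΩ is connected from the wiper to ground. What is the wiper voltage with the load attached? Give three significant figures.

V ≈ 6.60 V

The wiper splits the pot into (1−α)R = 2.084 kΩ above and αR = 1.256 kΩ below.
Lower section ‖ load = 1.076 kΩ.
V_wiper = 19.4 × 1.076/(2.084 + 1.076) = 6.60 V.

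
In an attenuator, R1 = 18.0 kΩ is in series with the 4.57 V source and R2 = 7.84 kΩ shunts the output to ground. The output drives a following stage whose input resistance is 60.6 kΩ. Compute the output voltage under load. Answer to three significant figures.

The load sits in parallel with R2: R2‖R_L = (7.84 × 60.6) / (7.84 + 60.6) = 6.942 kΩ.
V_out = 4.57 × 6.942 / (18.0 + 6.942) = 4.57 × 6.942/24.94 = 1.27 V.

V_out ≈ 1.27 V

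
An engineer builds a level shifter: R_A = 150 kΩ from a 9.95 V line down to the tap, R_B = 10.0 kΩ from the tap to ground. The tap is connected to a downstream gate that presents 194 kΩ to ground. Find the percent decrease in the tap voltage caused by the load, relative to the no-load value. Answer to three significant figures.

4.61 %

The divider's output (Thévenin) resistance is R_A‖R_B = 9.375 kΩ.
Fractional drop under load = R_th/(R_th + R_L) = 9.375 / (9.375 + 194) = 0.04610.
So the output falls by 4.61 %.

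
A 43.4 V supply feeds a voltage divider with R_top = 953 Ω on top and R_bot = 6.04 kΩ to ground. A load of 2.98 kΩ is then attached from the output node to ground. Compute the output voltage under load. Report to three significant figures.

The load sits in parallel with R_bot: R_bot‖R_L = (6040 × 2980) / (6040 + 2980) = 1995 Ω.
V_out = 43.4 × 1995 / (953 + 1995) = 43.4 × 1995/2948 = 29.4 V.
(Unloaded it would have been 37.5 V.)

V_out ≈ 29.4 V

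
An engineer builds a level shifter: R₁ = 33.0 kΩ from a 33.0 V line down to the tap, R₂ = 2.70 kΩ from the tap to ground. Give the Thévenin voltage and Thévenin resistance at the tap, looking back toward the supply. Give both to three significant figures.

V_th is the open-circuit tap voltage: 33.0 × 2.70/(33.0 + 2.70) = 2.50 V.
With the supply zeroed, R₁ and R₂ appear in parallel from the tap: R_th = R₁‖R₂ = (33.0 × 2.70)/35.70 = 2.50 kΩ.

V_th = 2.50 V, R_th = 2.50 kΩ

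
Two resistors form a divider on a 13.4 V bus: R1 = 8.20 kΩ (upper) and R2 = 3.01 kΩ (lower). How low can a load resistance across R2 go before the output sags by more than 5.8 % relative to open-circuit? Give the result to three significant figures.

Output resistance R_th = R1‖R2 = (8.20 × 3.01)/11.21 = 2.202 kΩ.
The fractional drop is R_th/(R_th + R_L); requiring this ≤ 0.0580 gives R_L ≥ R_th(1/0.0580 − 1) = 2.202 × 16.24 = 35.8 kΩ.

R_L(min) ≈ 35.8 kΩ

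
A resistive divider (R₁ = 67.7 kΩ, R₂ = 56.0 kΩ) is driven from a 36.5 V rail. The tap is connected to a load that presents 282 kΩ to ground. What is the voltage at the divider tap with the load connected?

The load sits in parallel with R₂: R₂‖R_L = (56.0 × 282) / (56.0 + 282) = 46.72 kΩ.
V_out = 36.5 × 46.72 / (67.7 + 46.72) = 36.5 × 46.72/114.4 = 14.9 V.

V_out ≈ 14.9 V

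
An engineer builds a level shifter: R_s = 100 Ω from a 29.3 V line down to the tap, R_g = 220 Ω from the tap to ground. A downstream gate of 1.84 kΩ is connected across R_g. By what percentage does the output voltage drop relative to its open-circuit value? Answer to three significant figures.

The divider's output (Thévenin) resistance is R_s‖R_g = 68.75 Ω.
Fractional drop under load = R_th/(R_th + R_L) = 68.75 / (68.75 + 1840) = 0.03602.
So the output falls by 3.60 %.

3.60 %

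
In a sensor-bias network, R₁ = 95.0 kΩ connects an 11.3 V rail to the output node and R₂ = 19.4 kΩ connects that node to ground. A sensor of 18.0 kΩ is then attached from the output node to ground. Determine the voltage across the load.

The load sits in parallel with R₂: R₂‖R_L = (19.4 × 18.0) / (19.4 + 18.0) = 9.337 kΩ.
V_out = 11.3 × 9.337 / (95.0 + 9.337) = 11.3 × 9.337/104.3 = 1.01 V.

V_out ≈ 1.01 V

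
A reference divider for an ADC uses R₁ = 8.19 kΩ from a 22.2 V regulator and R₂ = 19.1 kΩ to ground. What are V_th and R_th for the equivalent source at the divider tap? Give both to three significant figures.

V_th = 15.5 V, R_th = 5.73 kΩ

V_th is the open-circuit tap voltage: 22.2 × 19.1/(8.19 + 19.1) = 15.5 V.
With the supply zeroed, R₁ and R₂ appear in parallel from the tap: R_th = R₁‖R₂ = (8.19 × 19.1)/27.29 = 5.73 kΩ.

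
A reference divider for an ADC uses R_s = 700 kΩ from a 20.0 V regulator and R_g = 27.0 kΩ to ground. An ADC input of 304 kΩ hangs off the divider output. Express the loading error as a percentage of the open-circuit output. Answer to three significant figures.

7.88 %

The divider's output (Thévenin) resistance is R_s‖R_g = 26.00 kΩ.
Fractional drop under load = R_th/(R_th + R_L) = 26.00 / (26.00 + 304) = 0.07878.
So the output falls by 7.88 %.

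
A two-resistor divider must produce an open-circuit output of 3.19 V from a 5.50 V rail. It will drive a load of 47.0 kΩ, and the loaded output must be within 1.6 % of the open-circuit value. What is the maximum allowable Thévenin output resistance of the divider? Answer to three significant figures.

R_th ≤ 764 Ω

Loading drop = R_th/(R_th + R_L) ≤ 0.0160, so R_th ≤ R_L · ε/(1−ε) = 47.0 kΩ × 0.0160/0.9840 = 764 Ω.
(Any R1, R2 with R2/(R1+R2) = 0.580 and R1‖R2 ≤ 764 Ω will meet the spec.)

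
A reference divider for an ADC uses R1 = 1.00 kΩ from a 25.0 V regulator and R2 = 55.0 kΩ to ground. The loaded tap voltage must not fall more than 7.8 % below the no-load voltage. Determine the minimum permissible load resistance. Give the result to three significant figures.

R_L(min) ≈ 11.6 kΩ

Output resistance R_th = R1‖R2 = (1000 × 55000)/56000 = 982.1 Ω.
The fractional drop is R_th/(R_th + R_L); requiring this ≤ 0.0780 gives R_L ≥ R_th(1/0.0780 − 1) = 982.1 × 11.82 = 11.6 kΩ.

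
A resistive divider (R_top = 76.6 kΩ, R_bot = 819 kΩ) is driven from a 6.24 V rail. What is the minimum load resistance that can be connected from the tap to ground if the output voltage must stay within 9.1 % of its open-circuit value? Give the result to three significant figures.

Output resistance R_th = R_top‖R_bot = (76.6 × 819)/895.6 = 70.05 kΩ.
The fractional drop is R_th/(R_th + R_L); requiring this ≤ 0.0910 gives R_L ≥ R_th(1/0.0910 − 1) = 70.05 × 9.989 = 700 kΩ.

R_L(min) ≈ 700 kΩ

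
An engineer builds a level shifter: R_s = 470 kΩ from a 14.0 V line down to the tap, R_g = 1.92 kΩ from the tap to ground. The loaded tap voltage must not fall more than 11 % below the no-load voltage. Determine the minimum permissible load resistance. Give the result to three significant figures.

Output resistance R_th = R_s‖R_g = (470 × 1.92)/471.9 = 1.912 kΩ.
The fractional drop is R_th/(R_th + R_L); requiring this ≤ 0.110 gives R_L ≥ R_th(1/0.110 − 1) = 1.912 × 8.091 = 15.5 kΩ.

R_L(min) ≈ 15.5 kΩ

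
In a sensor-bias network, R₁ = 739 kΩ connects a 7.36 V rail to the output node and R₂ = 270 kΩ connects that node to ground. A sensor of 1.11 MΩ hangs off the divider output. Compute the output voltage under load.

V_out ≈ 1.67 V

The load sits in parallel with R₂: R₂‖R_L = (270 × 1110) / (270 + 1110) = 217.2 kΩ.
V_out = 7.36 × 217.2 / (739 + 217.2) = 7.36 × 217.2/956.2 = 1.67 V.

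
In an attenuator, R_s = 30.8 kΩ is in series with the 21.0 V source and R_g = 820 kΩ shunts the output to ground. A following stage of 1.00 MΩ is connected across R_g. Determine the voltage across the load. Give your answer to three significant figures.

The load sits in parallel with R_g: R_g‖R_L = (820 × 1000) / (820 + 1000) = 450.5 kΩ.
V_out = 21.0 × 450.5 / (30.8 + 450.5) = 21.0 × 450.5/481.3 = 19.7 V.

V_out ≈ 19.7 V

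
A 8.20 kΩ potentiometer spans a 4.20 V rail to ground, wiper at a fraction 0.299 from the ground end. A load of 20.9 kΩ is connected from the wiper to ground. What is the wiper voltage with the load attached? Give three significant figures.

V ≈ 1.16 V

The wiper splits the pot into (1−α)R = 5.748 kΩ above and αR = 2.452 kΩ below.
Lower section ‖ load = 2.194 kΩ.
V_wiper = 4.20 × 2.194/(5.748 + 2.194) = 1.16 V.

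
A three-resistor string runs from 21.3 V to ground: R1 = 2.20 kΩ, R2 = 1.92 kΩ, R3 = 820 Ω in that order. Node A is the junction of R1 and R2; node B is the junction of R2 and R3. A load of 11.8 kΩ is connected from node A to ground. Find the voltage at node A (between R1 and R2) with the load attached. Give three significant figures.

Below node A the series string R2+R3 = 2740 Ω sits in parallel with the 11800 Ω load: 2224 Ω.
V_A = 21.3 × 2224/(2200 + 2224) = 10.7 V.

V ≈ 10.7 V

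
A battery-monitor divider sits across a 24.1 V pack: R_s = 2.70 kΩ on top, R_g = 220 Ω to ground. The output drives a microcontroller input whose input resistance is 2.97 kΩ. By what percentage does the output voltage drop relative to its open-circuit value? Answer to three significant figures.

6.41 %

The divider's output (Thévenin) resistance is R_s‖R_g = 203.4 Ω.
Fractional drop under load = R_th/(R_th + R_L) = 203.4 / (203.4 + 2970) = 0.06410.
So the output falls by 6.41 %.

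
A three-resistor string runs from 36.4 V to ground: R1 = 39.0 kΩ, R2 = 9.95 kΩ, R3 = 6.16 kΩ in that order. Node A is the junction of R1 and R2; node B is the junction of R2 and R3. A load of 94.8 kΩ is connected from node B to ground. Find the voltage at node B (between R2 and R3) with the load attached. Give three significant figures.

V ≈ 3.85 V

At node B, R3 is in parallel with the load: R3‖R_L = 5.784 kΩ.
Below node A the resistance is R2 + (R3‖R_L) = 15.73 kΩ, so V_A = 36.4 × 15.73/54.73 = 10.46 V.
Then V_B = V_A × (R3‖R_L)/(R2 + R3‖R_L) = 10.46 × 5.784/15.73 = 3.85 V.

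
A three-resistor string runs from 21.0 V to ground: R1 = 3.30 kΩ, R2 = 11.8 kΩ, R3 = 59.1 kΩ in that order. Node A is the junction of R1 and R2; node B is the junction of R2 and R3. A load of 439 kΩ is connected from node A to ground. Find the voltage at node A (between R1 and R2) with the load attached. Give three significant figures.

V ≈ 19.9 V

Below node A the series string R2+R3 = 70.90 kΩ sits in parallel with the 439 kΩ load: 61.04 kΩ.
V_A = 21.0 × 61.04/(3.30 + 61.04) = 19.9 V.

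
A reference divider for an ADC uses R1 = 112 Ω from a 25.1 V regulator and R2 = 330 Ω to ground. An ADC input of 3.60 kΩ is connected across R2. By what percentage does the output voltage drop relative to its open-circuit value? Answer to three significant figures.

2.27 %

The divider's output (Thévenin) resistance is R1‖R2 = 83.62 Ω.
Fractional drop under load = R_th/(R_th + R_L) = 83.62 / (83.62 + 3600) = 0.02270.
So the output falls by 2.27 %.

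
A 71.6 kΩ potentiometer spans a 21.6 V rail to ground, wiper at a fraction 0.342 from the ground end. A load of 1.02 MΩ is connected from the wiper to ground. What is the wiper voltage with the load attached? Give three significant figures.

The wiper splits the pot into (1−α)R = 47.11 kΩ above and αR = 24.49 kΩ below.
Lower section ‖ load = 23.91 kΩ.
V_wiper = 21.6 × 23.91/(47.11 + 23.91) = 7.27 V.

V ≈ 7.27 V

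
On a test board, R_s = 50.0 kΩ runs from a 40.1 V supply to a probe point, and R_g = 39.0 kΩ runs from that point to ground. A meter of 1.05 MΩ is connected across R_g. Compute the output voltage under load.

V_out ≈ 17.2 V

The load sits in parallel with R_g: R_g‖R_L = (39.0 × 1050) / (39.0 + 1050) = 37.60 kΩ.
V_out = 40.1 × 37.60 / (50.0 + 37.60) = 40.1 × 37.60/87.60 = 17.2 V.
(Unloaded it would have been 17.6 V.)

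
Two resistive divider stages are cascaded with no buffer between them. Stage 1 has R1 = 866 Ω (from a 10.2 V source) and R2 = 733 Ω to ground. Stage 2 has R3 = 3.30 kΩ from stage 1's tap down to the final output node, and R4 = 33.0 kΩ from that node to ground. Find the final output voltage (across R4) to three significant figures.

Stage 2 presents R3+R4 = 36300 Ω as a load on stage 1's tap.
Stage 1's lower leg becomes R2‖(R3+R4) = 718.5 Ω, so V_mid = 10.2 × 718.5/1584 = 4.625 V.
Stage 2 is itself unloaded: V_out = V_mid × R4/(R3+R4) = 4.625 × 33000/36300 = 4.20 V.

V_out ≈ 4.20 V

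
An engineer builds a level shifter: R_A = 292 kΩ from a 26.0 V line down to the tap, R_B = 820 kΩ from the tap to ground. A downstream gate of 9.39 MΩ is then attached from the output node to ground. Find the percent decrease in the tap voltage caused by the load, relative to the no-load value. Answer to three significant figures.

The divider's output (Thévenin) resistance is R_A‖R_B = 215.3 kΩ.
Fractional drop under load = R_th/(R_th + R_L) = 215.3 / (215.3 + 9390) = 0.02242.
So the output falls by 2.24 %.

2.24 %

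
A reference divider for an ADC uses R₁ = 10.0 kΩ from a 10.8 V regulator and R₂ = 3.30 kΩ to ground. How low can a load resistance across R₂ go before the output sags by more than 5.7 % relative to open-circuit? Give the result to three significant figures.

R_L(min) ≈ 41.0 kΩ

Output resistance R_th = R₁‖R₂ = (10.0 × 3.30)/13.30 = 2.481 kΩ.
The fractional drop is R_th/(R_th + R_L); requiring this ≤ 0.0570 gives R_L ≥ R_th(1/0.0570 − 1) = 2.481 × 16.54 = 41.0 kΩ.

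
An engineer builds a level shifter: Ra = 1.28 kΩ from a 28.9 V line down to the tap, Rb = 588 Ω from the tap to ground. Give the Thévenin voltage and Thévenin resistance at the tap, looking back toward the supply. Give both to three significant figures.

V_th = 9.10 V, R_th = 403 Ω

V_th is the open-circuit tap voltage: 28.9 × 588/(1280 + 588) = 9.10 V.
With the supply zeroed, Ra and Rb appear in parallel from the tap: R_th = Ra‖Rb = (1280 × 588)/1868 = 403 Ω.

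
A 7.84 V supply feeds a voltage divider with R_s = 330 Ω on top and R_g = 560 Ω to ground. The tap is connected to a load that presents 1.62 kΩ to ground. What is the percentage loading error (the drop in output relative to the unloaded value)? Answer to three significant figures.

The divider's output (Thévenin) resistance is R_s‖R_g = 207.6 Ω.
Fractional drop under load = R_th/(R_th + R_L) = 207.6 / (207.6 + 1620) = 0.1136.
So the output falls by 11.4 %.

11.4 %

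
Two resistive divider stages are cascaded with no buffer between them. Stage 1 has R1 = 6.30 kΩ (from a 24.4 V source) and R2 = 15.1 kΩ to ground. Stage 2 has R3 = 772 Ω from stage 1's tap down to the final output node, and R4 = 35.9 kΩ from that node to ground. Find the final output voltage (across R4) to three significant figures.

V_out ≈ 15.0 V

Stage 2 presents R3+R4 = 36670 Ω as a load on stage 1's tap.
Stage 1's lower leg becomes R2‖(R3+R4) = 10700 Ω, so V_mid = 24.4 × 10700/17000 = 15.36 V.
Stage 2 is itself unloaded: V_out = V_mid × R4/(R3+R4) = 15.36 × 35900/36670 = 15.0 V.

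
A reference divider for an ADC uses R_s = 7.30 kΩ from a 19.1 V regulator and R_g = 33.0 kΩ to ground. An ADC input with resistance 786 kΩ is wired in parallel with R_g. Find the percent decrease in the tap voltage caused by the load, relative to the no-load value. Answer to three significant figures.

0.755 %

The divider's output (Thévenin) resistance is R_s‖R_g = 5.978 kΩ.
Fractional drop under load = R_th/(R_th + R_L) = 5.978 / (5.978 + 786) = 0.007548.
So the output falls by 0.755 %.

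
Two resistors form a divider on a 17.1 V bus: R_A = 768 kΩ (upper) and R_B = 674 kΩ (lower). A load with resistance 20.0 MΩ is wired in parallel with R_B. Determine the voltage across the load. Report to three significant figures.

The load sits in parallel with R_B: R_B‖R_L = (674 × 20000) / (674 + 20000) = 652.0 kΩ.
V_out = 17.1 × 652.0 / (768 + 652.0) = 17.1 × 652.0/1420 = 7.85 V.

V_out ≈ 7.85 V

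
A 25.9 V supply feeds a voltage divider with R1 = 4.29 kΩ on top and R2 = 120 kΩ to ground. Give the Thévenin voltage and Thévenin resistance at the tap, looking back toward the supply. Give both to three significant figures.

V_th = 25.0 V, R_th = 4.14 kΩ

V_th is the open-circuit tap voltage: 25.9 × 120/(4.29 + 120) = 25.0 V.
With the supply zeroed, R1 and R2 appear in parallel from the tap: R_th = R1‖R2 = (4.29 × 120)/124.3 = 4.14 kΩ.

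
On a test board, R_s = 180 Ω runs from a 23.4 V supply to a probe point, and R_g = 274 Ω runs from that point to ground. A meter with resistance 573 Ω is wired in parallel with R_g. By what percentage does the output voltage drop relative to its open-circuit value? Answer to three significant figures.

15.9 %

Unloaded V = 23.4 × 274/454.0 = 14.12 V.
Loaded: R_g‖R_L = 185.4 Ω, giving V = 23.4 × 185.4/365.4 = 11.87 V.
Drop = (14.12 − 11.87) / 14.12 = 15.9 %.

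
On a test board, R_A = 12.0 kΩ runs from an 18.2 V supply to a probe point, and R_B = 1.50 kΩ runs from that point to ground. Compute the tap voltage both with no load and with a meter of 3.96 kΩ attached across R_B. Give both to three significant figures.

Open-circuit: V = 18.2 × 1.50/(12.0 + 1.50) = 2.02 V.
With the load, R_B becomes R_B‖R_L = 1.088 kΩ, so V = 18.2 × 1.088/13.09 = 1.51 V.

Unloaded: 2.02 V; loaded: 1.51 V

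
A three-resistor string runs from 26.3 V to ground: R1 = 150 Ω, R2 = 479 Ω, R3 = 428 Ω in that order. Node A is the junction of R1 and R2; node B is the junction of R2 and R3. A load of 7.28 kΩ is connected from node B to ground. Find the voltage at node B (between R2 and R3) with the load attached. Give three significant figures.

At node B, R3 is in parallel with the load: R3‖R_L = 404.2 Ω.
Below node A the resistance is R2 + (R3‖R_L) = 883.2 Ω, so V_A = 26.3 × 883.2/1033 = 22.48 V.
Then V_B = V_A × (R3‖R_L)/(R2 + R3‖R_L) = 22.48 × 404.2/883.2 = 10.3 V.

V ≈ 10.3 V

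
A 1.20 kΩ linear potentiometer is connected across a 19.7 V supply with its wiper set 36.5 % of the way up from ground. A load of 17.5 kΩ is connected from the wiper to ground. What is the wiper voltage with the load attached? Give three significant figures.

The wiper splits the pot into (1−α)R = 762.0 Ω above and αR = 438.0 Ω below.
Lower section ‖ load = 427.3 Ω.
V_wiper = 19.7 × 427.3/(762.0 + 427.3) = 7.08 V.

V ≈ 7.08 V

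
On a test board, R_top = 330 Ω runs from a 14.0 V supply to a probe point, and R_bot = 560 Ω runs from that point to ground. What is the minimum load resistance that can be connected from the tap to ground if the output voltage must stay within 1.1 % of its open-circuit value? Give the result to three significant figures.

R_L(min) ≈ 18.7 kΩ

Output resistance R_th = R_top‖R_bot = (330 × 560)/890.0 = 207.6 Ω.
The fractional drop is R_th/(R_th + R_L); requiring this ≤ 0.0110 gives R_L ≥ R_th(1/0.0110 − 1) = 207.6 × 89.91 = 18.7 kΩ.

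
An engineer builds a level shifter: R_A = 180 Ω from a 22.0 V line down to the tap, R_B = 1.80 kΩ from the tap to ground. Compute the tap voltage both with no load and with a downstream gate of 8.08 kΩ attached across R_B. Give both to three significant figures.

Open-circuit: V = 22.0 × 1800/(180 + 1800) = 20.0 V.
With the load, R_B becomes R_B‖R_L = 1472 Ω, so V = 22.0 × 1472/1652 = 19.6 V.

Unloaded: 20.0 V; loaded: 19.6 V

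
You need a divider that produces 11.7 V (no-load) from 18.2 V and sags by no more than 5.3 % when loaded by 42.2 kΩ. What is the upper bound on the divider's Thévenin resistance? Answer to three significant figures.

R_th ≤ 2.36 kΩ

Loading drop = R_th/(R_th + R_L) ≤ 0.0530, so R_th ≤ R_L · ε/(1−ε) = 42.2 kΩ × 0.0530/0.9470 = 2.36 kΩ.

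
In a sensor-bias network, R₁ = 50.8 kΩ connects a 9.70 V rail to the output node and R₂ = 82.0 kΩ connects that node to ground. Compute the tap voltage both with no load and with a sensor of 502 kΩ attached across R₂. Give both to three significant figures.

Open-circuit: V = 9.70 × 82.0/(50.8 + 82.0) = 5.99 V.
With the load, R₂ becomes R₂‖R_L = 70.49 kΩ, so V = 9.70 × 70.49/121.3 = 5.64 V.

Unloaded: 5.99 V; loaded: 5.64 V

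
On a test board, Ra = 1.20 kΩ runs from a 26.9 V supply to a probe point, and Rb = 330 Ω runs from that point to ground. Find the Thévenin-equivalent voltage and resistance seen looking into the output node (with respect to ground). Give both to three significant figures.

V_th is the open-circuit tap voltage: 26.9 × 330/(1200 + 330) = 5.80 V.
With the supply zeroed, Ra and Rb appear in parallel from the tap: R_th = Ra‖Rb = (1200 × 330)/1530 = 259 Ω.

V_th = 5.80 V, R_th = 259 Ω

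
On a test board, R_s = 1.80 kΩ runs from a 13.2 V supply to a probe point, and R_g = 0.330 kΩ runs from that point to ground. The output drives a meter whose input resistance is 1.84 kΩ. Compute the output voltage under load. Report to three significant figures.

V_out ≈ 1.78 V

The load sits in parallel with R_g: R_g‖R_L = (330 × 1840) / (330 + 1840) = 279.8 Ω.
V_out = 13.2 × 279.8 / (1800 + 279.8) = 13.2 × 279.8/2080 = 1.78 V.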